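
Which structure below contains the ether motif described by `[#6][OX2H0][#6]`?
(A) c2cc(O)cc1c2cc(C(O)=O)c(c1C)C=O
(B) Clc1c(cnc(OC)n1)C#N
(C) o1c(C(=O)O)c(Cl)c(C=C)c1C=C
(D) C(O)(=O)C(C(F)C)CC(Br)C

B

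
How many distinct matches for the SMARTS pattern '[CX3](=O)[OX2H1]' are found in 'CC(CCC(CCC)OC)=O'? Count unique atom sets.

0

[CX3](=O)[OX2H1] is the SMARTS for a carboxylic acid: an sp2 carbon double-bonded to O and single-bonded to an -OH oxygen.
No fragment in the molecule satisfies every constraint, giving 0 matches.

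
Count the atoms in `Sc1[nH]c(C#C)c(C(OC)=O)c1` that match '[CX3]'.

Check the 12 heavy atoms by environment: 1× n (aromatic, X3) → no; 4× c (aromatic, X3) → no; 1× C (X3) → match; 1× O (X1) → no; 1× O (X2) → no; 1× C (X4) → no; 2× C (X2) → no; 1× S (X2) → no.
That gives 1 matching atom.

1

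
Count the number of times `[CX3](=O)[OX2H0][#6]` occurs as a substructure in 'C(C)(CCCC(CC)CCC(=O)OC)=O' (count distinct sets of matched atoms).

1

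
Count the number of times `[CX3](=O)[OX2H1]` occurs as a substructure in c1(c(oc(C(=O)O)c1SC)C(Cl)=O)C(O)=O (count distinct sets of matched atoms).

2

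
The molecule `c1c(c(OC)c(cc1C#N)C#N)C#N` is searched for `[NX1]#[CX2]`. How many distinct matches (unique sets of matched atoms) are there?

3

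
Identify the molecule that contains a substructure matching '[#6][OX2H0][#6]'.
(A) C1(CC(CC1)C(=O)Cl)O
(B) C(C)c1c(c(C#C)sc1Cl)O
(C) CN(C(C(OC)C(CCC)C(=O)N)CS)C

[#6][OX2H0][#6] describes an aliphatic oxygen bridging two carbons with no H on the oxygen (an ether).
(A) has a hydroxyl group (-OH) but the oxygen has H1, not H0 bridging two carbons.
(B) has a hydroxyl group (-OH) but the oxygen has H1, not H0 bridging two carbons.
(C) contains a methoxy ether (-OCH3), which satisfies every atom and bond constraint.
So the answer is (C).

C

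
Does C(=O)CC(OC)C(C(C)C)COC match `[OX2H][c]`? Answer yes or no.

The pattern [OX2H][c] describes a hydroxyl oxygen attached to an aromatic carbon — a phenol.
The closest candidate here is a methoxy ether (-OCH3), but the oxygen has H0, not H1. No other fragment satisfies the full query, so there is no match.

No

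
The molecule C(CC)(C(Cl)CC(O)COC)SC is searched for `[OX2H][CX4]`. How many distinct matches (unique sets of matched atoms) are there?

[OX2H][CX4] is the SMARTS for an aliphatic alcohol: a hydroxyl oxygen bound to an sp3 (X4) carbon.
Exactly one fragment in the molecule meets all constraints, giving 1 match.

1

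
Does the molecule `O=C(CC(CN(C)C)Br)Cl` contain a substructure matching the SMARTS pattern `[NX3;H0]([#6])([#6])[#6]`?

Yes

The pattern [NX3;H0]([#6])([#6])[#6] describes a trivalent nitrogen with no H, bonded to three carbons — a tertiary amine.
The molecule carries a dimethylamino group (-N(CH3)2), whose atoms satisfy every constraint of the query, so the pattern matches.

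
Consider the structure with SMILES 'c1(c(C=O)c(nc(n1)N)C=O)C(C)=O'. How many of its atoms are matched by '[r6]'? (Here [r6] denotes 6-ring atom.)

The query [r6] means: r6 matches atoms in a six-membered ring.
Check the 14 heavy atoms by environment: 2× n (aromatic, in 6-ring) → match; 4× c (aromatic, in 6-ring) → match; 4× C (acyclic) → no; 3× O (acyclic) → no; 1× N (acyclic) → no.
Summing the matching environments: 2 + 4 = 6 matching atoms.

6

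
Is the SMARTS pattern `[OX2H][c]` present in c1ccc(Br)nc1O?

Yes

The pattern [OX2H][c] describes a hydroxyl oxygen attached to an aromatic carbon — a phenol.
The molecule carries a hydroxyl group (-OH), whose atoms satisfy every constraint of the query, so the pattern matches.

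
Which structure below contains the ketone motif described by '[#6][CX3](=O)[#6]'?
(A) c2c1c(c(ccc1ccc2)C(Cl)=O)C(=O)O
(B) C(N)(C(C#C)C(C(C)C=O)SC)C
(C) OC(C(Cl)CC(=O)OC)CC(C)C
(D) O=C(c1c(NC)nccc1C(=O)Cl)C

D

[#6][CX3](=O)[#6] describes a carbonyl carbon (no H) flanked by two carbons (a ketone).
(A) has a carboxylic acid group (-C(=O)OH) but one neighbour of the carbonyl carbon is O, not C.
(B) has an aldehyde (-CHO) but the carbonyl carbon has H1, so it is not flanked by two carbons.
(C) has a methyl-ester group (-C(=O)OCH3) but one neighbour of the carbonyl carbon is O, not C.
(D) contains an acetyl/ketone group (-C(=O)CH3), which satisfies every atom and bond constraint.
So the answer is (D).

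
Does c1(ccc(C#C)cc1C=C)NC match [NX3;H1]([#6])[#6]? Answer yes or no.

The pattern [NX3;H1]([#6])[#6] describes a trivalent nitrogen with one H, bonded to two carbons — a secondary amine.
The molecule carries an N-methylamino group (-NHCH3), whose atoms satisfy every constraint of the query, so the pattern matches.

Yes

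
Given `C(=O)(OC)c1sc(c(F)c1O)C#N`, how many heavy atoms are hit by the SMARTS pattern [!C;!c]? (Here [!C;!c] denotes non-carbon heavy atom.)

The query [!C;!c] means: neither aliphatic nor aromatic carbon — same as [!#6].
Check the 13 heavy atoms by environment: 1× s (aromatic) → match; 4× c (aromatic) → no; 3× O → match; 1× F → match; 3× C → no; 1× N → match.
Summing the matching environments: 1 + 3 + 1 + 1 = 6 matching atoms.

6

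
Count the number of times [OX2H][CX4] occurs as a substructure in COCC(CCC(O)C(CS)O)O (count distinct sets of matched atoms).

3

[OX2H][CX4] is the SMARTS for an aliphatic alcohol: a hydroxyl oxygen bound to an sp3 (X4) carbon.
The molecule carries 3 separate instances of a hydroxyl group (-OH) meeting every constraint; each maps to a distinct set of atoms, giving 3 matches.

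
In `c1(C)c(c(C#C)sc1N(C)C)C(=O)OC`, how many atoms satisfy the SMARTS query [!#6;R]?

1

Check the 15 heavy atoms by environment: 1× s (aromatic, in 5-ring) → match; 4× c (aromatic, in 5-ring) → no; 7× C (acyclic) → no; 1× N (acyclic) → no; 2× O (acyclic) → no.
That gives 1 matching atom.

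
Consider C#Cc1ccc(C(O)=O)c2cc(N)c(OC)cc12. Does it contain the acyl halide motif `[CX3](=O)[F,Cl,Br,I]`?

The pattern [CX3](=O)[F,Cl,Br,I] describes a carbonyl carbon bonded to a halogen — an acyl halide.
The closest candidate here is a carboxylic acid group (-C(=O)OH), but the carbonyl is bonded to -OH, not to a halogen. No other fragment satisfies the full query, so there is no match.

No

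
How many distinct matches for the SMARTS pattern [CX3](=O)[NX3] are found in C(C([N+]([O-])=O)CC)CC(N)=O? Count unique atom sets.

[CX3](=O)[NX3] is the SMARTS for an amide: a carbonyl carbon bonded to a trivalent nitrogen.
Exactly one fragment in the molecule meets all constraints, giving 1 match.

1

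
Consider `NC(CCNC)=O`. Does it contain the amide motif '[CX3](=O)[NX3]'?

Yes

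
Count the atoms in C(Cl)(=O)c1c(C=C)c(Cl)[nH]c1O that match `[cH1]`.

0

The query [cH1] means: aromatic carbon bearing exactly one hydrogen.
Check the 12 heavy atoms by environment: 1× n (aromatic, H1) → no; 4× c (aromatic, H0) → no; 1× O (H1) → no; 1× C (H0) → no; 1× O (H0) → no; 2× Cl (H0) → no; 1× C (H1) → no; 1× C (H2) → no.
No environment satisfies the query, so 0 matching atoms.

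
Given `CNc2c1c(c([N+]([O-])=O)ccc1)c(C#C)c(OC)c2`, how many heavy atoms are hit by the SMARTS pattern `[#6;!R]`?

4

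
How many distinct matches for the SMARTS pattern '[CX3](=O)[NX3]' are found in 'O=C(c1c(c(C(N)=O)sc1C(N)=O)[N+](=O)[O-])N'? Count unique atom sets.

[CX3](=O)[NX3] is the SMARTS for an amide: a carbonyl carbon bonded to a trivalent nitrogen.
The molecule carries 3 separate instances of a primary amide (-C(=O)NH2) meeting every constraint; each maps to a distinct set of atoms, giving 3 matches.

3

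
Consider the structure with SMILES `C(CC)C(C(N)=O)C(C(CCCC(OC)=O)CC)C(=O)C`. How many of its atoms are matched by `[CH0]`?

3

The query [CH0] means: aliphatic carbon with no attached hydrogen.
Check the 21 heavy atoms by environment: 6× C (H2) → no; 3× C (H1) → no; 3× C (H0) → match; 4× O (H0) → no; 1× N (H2) → no; 4× C (H3) → no.
That gives 3 matching atoms.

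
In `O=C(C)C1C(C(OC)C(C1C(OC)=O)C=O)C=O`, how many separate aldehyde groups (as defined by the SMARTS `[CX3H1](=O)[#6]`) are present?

2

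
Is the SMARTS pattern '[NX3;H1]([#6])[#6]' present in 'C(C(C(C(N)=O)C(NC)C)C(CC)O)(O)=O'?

Yes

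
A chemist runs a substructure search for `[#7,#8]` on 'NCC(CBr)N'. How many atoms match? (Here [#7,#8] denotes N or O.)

2

The query [#7,#8] means: nitrogen or oxygen (comma = OR).
Check the 6 heavy atoms by environment: 3× C → no; 2× N → match; 1× Br → no.
That gives 2 matching atoms.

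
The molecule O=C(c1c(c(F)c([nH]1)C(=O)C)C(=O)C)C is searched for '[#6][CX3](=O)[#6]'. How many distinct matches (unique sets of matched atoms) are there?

3

[#6][CX3](=O)[#6] is the SMARTS for a ketone: a carbonyl carbon (no H) flanked by two carbons.
The molecule carries 3 separate instances of an acetyl/ketone group (-C(=O)CH3) meeting every constraint; each maps to a distinct set of atoms, giving 3 matches.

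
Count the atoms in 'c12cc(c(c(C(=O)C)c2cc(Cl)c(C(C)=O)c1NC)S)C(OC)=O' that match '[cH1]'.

2

The query [cH1] means: aromatic carbon bearing exactly one hydrogen.
Check the 24 heavy atoms by environment: 8× c (aromatic, H0) → no; 2× c (aromatic, H1) → match; 3× C (H0) → no; 4× O (H0) → no; 4× C (H3) → no; 1× Cl (H0) → no; 1× N (H1) → no; 1× S (H1) → no.
That gives 2 matching atoms.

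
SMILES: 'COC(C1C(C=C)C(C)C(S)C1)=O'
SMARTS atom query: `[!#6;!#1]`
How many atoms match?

3

The query [!#6;!#1] means: not carbon and not hydrogen — any heteroatom.
Check the 13 heavy atoms by environment: 10× C → no; 2× O → match; 1× S → match.
Summing the matching environments: 2 + 1 = 3 matching atoms.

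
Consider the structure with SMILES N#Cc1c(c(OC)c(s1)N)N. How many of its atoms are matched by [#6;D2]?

Check the 11 heavy atoms by environment: 1× s (aromatic, D2) → no; 4× c (aromatic, D3) → no; 1× O (D2) → no; 1× C (D1) → no; 1× C (D2) → match; 3× N (D1) → no.
That gives 1 matching atom.

1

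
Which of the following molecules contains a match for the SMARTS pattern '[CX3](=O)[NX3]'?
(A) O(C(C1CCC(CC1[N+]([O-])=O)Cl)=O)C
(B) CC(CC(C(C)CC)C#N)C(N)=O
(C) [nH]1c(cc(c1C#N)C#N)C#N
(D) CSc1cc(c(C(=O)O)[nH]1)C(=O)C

B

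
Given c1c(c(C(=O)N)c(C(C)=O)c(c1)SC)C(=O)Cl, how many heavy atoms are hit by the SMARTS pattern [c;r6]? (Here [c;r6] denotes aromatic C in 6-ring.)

The query [c;r6] means: aromatic carbon that belongs to a six-membered ring.
Check the 17 heavy atoms by environment: 6× c (aromatic, in 6-ring) → match; 5× C (acyclic) → no; 3× O (acyclic) → no; 1× Cl (acyclic) → no; 1× N (acyclic) → no; 1× S (acyclic) → no.
That gives 6 matching atoms.

6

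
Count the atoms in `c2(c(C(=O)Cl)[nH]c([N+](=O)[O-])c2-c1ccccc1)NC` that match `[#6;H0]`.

Check the 19 heavy atoms by environment: 1× n (aromatic, H1) → no; 5× c (aromatic, H0) → match; 1× N (charge +1, H0) → no; 1× O (charge -1, H0) → no; 2× O (H0) → no; 5× c (aromatic, H1) → no; 1× N (H1) → no; 1× C (H3) → no; 1× C (H0) → match; 1× Cl (H0) → no.
Summing the matching environments: 5 + 1 = 6 matching atoms.

6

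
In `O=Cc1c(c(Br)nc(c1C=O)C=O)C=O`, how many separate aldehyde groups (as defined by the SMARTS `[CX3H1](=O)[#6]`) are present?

4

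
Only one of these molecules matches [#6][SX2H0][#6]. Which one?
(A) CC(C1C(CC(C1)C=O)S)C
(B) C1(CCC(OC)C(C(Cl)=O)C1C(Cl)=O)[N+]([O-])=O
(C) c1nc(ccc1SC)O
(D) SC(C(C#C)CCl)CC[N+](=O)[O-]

C

[#6][SX2H0][#6] describes an aliphatic sulfur bridging two carbons with no H on the sulfur (a thioether).
(A) has a thiol (-SH) but the sulfur has H1, not H0 bridging two carbons.
(B) has a methoxy ether (-OCH3) but the bridging atom is O, not S.
(C) contains a methylthio ether (-SCH3), which satisfies every atom and bond constraint.
(D) has a thiol (-SH) but the sulfur has H1, not H0 bridging two carbons.
So the answer is (C).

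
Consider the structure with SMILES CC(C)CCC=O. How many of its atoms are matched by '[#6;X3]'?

1

The query [#6;X3] means: any carbon (aromatic or not) with three total connections.
Check the 7 heavy atoms by environment: 5× C (X4) → no; 1× C (X3) → match; 1× O (X1) → no.
That gives 1 matching atom.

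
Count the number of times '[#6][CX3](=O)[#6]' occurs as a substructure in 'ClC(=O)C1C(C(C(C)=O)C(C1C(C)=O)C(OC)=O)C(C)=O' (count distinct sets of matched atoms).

[#6][CX3](=O)[#6] is the SMARTS for a ketone: a carbonyl carbon (no H) flanked by two carbons.
The molecule carries 3 separate instances of an acetyl/ketone group (-C(=O)CH3) meeting every constraint; each maps to a distinct set of atoms, giving 3 matches.

3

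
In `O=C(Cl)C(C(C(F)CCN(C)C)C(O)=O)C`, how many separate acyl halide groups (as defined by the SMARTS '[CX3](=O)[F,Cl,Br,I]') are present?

[CX3](=O)[F,Cl,Br,I] is the SMARTS for an acyl halide: a carbonyl carbon bonded to a halogen.
Exactly one fragment in the molecule meets all constraints, giving 1 match.

1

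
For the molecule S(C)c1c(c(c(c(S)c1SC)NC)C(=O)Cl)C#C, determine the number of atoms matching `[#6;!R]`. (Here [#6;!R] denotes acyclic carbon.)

6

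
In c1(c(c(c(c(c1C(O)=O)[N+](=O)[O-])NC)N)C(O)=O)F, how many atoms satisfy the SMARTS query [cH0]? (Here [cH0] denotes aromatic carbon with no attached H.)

6

The query [cH0] means: aromatic carbon with no attached hydrogen (substituted or ring-fusion).
Check the 19 heavy atoms by environment: 6× c (aromatic, H0) → match; 1× N (H2) → no; 1× N (charge +1, H0) → no; 1× O (charge -1, H0) → no; 3× O (H0) → no; 1× F (H0) → no; 1× N (H1) → no; 1× C (H3) → no; 2× C (H0) → no; 2× O (H1) → no.
That gives 6 matching atoms.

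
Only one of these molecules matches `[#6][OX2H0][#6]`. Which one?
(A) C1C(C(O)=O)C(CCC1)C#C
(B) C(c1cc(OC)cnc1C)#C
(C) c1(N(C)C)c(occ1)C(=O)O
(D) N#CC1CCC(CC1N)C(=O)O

[#6][OX2H0][#6] describes an aliphatic oxygen bridging two carbons with no H on the oxygen (an ether).
(A) has a carboxylic acid group (-C(=O)OH) but the -OH oxygen has H1; the =O is OX1, not OX2.
(B) contains a methoxy ether (-OCH3), which satisfies every atom and bond constraint.
(C) has a carboxylic acid group (-C(=O)OH) but the -OH oxygen has H1; the =O is OX1, not OX2.
(D) has a carboxylic acid group (-C(=O)OH) but the -OH oxygen has H1; the =O is OX1, not OX2.
So the answer is (B).

B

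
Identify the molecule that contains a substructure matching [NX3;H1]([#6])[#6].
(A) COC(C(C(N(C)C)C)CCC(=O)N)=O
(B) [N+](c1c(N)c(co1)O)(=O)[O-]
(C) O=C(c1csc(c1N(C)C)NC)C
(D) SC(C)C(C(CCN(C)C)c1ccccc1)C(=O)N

[NX3;H1]([#6])[#6] describes a trivalent nitrogen with one H, bonded to two carbons (a secondary amine).
(A) has a dimethylamino group (-N(CH3)2) but the nitrogen has H0, not H1.
(B) has a primary amino group (-NH2) but the nitrogen has H2 and only one carbon neighbour.
(C) contains an N-methylamino group (-NHCH3), which satisfies every atom and bond constraint.
(D) has a primary amide (-C(=O)NH2) but the -C(=O)NH2 nitrogen has H2, not H1.
So the answer is (C).

C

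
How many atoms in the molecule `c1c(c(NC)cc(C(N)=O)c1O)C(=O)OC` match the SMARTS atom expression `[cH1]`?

2

The query [cH1] means: aromatic carbon bearing exactly one hydrogen.
Check the 16 heavy atoms by environment: 4× c (aromatic, H0) → no; 2× c (aromatic, H1) → match; 2× C (H0) → no; 3× O (H0) → no; 2× C (H3) → no; 1× O (H1) → no; 1× N (H2) → no; 1× N (H1) → no.
That gives 2 matching atoms.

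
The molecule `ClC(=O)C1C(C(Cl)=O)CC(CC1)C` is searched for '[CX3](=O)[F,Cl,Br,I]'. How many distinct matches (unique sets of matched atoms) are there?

2

[CX3](=O)[F,Cl,Br,I] is the SMARTS for an acyl halide: a carbonyl carbon bonded to a halogen.
The molecule carries 2 separate instances of an acyl chloride (-C(=O)Cl) meeting every constraint; each maps to a distinct set of atoms, giving 2 matches.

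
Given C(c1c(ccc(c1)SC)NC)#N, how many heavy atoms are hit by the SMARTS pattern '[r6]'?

6

The query [r6] means: r6 matches atoms in a six-membered ring.
Check the 12 heavy atoms by environment: 6× c (aromatic, in 6-ring) → match; 2× N (acyclic) → no; 3× C (acyclic) → no; 1× S (acyclic) → no.
That gives 6 matching atoms.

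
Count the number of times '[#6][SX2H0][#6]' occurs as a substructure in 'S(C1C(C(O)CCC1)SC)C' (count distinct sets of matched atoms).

2

[#6][SX2H0][#6] is the SMARTS for a thioether: an aliphatic sulfur bridging two carbons with no H on the sulfur.
The molecule carries 2 separate instances of a methylthio ether (-SCH3) meeting every constraint; each maps to a distinct set of atoms, giving 2 matches.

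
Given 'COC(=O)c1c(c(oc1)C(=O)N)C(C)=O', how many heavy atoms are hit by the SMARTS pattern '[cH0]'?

The query [cH0] means: aromatic carbon with no attached hydrogen (substituted or ring-fusion).
Check the 15 heavy atoms by environment: 1× o (aromatic, H0) → no; 1× c (aromatic, H1) → no; 3× c (aromatic, H0) → match; 3× C (H0) → no; 4× O (H0) → no; 2× C (H3) → no; 1× N (H2) → no.
That gives 3 matching atoms.

3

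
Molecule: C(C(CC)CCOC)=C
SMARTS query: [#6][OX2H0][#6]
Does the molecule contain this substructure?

The pattern [#6][OX2H0][#6] describes an aliphatic oxygen bridging two carbons with no H on the oxygen — an ether.
The molecule carries a methoxy ether (-OCH3), whose atoms satisfy every constraint of the query, so the pattern matches.

Yes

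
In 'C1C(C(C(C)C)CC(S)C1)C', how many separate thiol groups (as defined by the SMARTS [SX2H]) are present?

1

[SX2H] is the SMARTS for a thiol: an aliphatic sulfur with two connections, one being H.
Exactly one fragment in the molecule meets all constraints, giving 1 match.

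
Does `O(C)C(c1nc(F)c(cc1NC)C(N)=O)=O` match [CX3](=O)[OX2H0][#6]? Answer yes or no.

Yes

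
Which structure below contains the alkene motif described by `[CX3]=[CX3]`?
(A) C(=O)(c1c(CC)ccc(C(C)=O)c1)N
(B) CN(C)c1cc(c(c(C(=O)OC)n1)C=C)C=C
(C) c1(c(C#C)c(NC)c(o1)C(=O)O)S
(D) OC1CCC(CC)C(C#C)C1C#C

B

[CX3]=[CX3] describes a non-aromatic C=C double bond between two sp2 carbons (an alkene).
(A) has an ethyl group (-CH2CH3) but its C-C bond is a single bond between CX4 carbons, not CX3=CX3.
(B) contains a vinyl group (-CH=CH2), which satisfies every atom and bond constraint.
(C) has an ethynyl group (-C#CH) but the C-C bond is a triple bond, not a double bond.
(D) has an ethynyl group (-C#CH) but the C-C bond is a triple bond, not a double bond.
So the answer is (B).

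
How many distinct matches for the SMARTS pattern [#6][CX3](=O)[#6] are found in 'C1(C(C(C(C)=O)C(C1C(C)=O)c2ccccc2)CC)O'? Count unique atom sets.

2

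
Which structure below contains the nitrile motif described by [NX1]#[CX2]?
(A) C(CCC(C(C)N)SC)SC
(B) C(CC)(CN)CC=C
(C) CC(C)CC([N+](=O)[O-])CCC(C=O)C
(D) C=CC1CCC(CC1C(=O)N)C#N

[NX1]#[CX2] describes a nitrogen triple-bonded to a two-connected carbon (a nitrile).
(A) has a primary amino group (-NH2) but the nitrogen is NX3 (three connections), not NX1 triple-bonded.
(B) has a primary amino group (-NH2) but the nitrogen is NX3 (three connections), not NX1 triple-bonded.
(C) has a nitro group (-[N+](=O)[O-]) but there is no C#N triple bond.
(D) contains a nitrile (-C#N), which satisfies every atom and bond constraint.
So the answer is (D).

D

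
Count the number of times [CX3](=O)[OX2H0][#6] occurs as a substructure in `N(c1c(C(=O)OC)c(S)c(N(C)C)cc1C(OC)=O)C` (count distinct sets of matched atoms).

[CX3](=O)[OX2H0][#6] is the SMARTS for an ester: a carbonyl carbon bonded to an oxygen that is itself bonded to carbon (no H on that O).
The molecule carries 2 separate instances of a methyl-ester group (-C(=O)OCH3) meeting every constraint; each maps to a distinct set of atoms, giving 2 matches.

2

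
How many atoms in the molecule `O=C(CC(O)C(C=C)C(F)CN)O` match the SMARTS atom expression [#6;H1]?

4

The query [#6;H1] means: any carbon bearing exactly one hydrogen.
Check the 13 heavy atoms by environment: 3× C (H2) → no; 4× C (H1) → match; 1× C (H0) → no; 1× O (H0) → no; 2× O (H1) → no; 1× F (H0) → no; 1× N (H2) → no.
That gives 4 matching atoms.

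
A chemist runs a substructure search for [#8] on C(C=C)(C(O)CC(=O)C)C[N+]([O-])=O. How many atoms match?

4

The query [#8] means: #8 matches any oxygen atom.
Check the 13 heavy atoms by environment: 8× C → no; 3× O → match; 1× N (charge +1) → no; 1× O (charge -1) → match.
Summing the matching environments: 3 + 1 = 4 matching atoms.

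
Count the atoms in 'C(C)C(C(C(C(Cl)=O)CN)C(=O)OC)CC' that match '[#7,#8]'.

4

The query [#7,#8] means: nitrogen or oxygen (comma = OR).
Check the 16 heavy atoms by environment: 11× C → no; 1× N → match; 3× O → match; 1× Cl → no.
Summing the matching environments: 1 + 3 = 4 matching atoms.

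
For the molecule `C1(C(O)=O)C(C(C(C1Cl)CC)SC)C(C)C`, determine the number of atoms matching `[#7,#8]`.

2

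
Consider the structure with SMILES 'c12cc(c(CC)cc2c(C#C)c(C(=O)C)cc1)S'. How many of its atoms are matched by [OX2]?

0

The query [OX2] means: aliphatic oxygen with two total connections — ether, hydroxyl, or ester single-bond O.
Check the 18 heavy atoms by environment: 10× c (aromatic, X3) → no; 3× C (X4) → no; 2× C (X2) → no; 1× S (X2) → no; 1× C (X3) → no; 1× O (X1) → no.
No environment satisfies the query, so 0 matching atoms.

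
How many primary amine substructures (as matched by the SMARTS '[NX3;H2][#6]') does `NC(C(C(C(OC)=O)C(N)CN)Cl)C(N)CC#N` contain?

[NX3;H2][#6] is the SMARTS for a primary amine: a trivalent nitrogen with two H attached to carbon.
The molecule carries 4 separate instances of a primary amino group (-NH2) meeting every constraint; each maps to a distinct set of atoms, giving 4 matches.

4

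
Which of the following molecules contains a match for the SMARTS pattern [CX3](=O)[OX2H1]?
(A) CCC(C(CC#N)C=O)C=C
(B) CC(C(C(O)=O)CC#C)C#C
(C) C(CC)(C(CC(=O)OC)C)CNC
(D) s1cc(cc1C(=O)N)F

B

[CX3](=O)[OX2H1] describes an sp2 carbon double-bonded to O and single-bonded to an -OH oxygen (a carboxylic acid).
(A) has an aldehyde (-CHO) but there is no singly-bonded oxygen on the carbonyl carbon.
(B) contains a carboxylic acid group (-C(=O)OH), which satisfies every atom and bond constraint.
(C) has a methyl-ester group (-C(=O)OCH3) but the singly-bonded O has no H (OX2H0, not OX2H1).
(D) has a primary amide (-C(=O)NH2) but the carbonyl is bonded to N, not to an -OH oxygen.
So the answer is (B).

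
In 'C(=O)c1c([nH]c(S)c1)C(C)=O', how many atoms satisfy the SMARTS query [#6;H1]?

2

The query [#6;H1] means: any carbon bearing exactly one hydrogen.
Check the 11 heavy atoms by environment: 1× n (aromatic, H1) → no; 3× c (aromatic, H0) → no; 1× c (aromatic, H1) → match; 1× C (H0) → no; 2× O (H0) → no; 1× C (H3) → no; 1× C (H1) → match; 1× S (H1) → no.
Summing the matching environments: 1 + 1 = 2 matching atoms.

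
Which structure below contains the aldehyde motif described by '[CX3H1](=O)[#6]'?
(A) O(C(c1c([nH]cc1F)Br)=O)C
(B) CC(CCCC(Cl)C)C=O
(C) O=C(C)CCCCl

B

[CX3H1](=O)[#6] describes an sp2 carbon with one H, double-bonded to O and single-bonded to carbon (an aldehyde).
(A) has a methyl-ester group (-C(=O)OCH3) but the carbonyl carbon has H0, not H1.
(B) contains an aldehyde (-CHO), which satisfies every atom and bond constraint.
(C) has an acetyl/ketone group (-C(=O)CH3) but the carbonyl carbon has H0 (two carbon neighbours), not H1.
So the answer is (B).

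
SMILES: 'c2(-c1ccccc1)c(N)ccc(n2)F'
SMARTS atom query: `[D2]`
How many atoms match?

8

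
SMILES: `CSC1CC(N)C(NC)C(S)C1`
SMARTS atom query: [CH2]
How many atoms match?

Check the 12 heavy atoms by environment: 4× C (H1) → no; 2× C (H2) → match; 1× N (H2) → no; 1× S (H1) → no; 1× N (H1) → no; 2× C (H3) → no; 1× S (H0) → no.
That gives 2 matching atoms.

2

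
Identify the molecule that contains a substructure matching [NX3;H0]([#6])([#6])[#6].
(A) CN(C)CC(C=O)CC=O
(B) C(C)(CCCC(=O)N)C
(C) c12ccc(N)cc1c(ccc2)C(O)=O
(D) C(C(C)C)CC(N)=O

A

[NX3;H0]([#6])([#6])[#6] describes a trivalent nitrogen with no H, bonded to three carbons (a tertiary amine).
(A) contains a dimethylamino group (-N(CH3)2), which satisfies every atom and bond constraint.
(B) has a primary amide (-C(=O)NH2) but the amide nitrogen has H2 and only one carbon neighbour.
(C) has a primary amino group (-NH2) but the nitrogen has H2, not H0 with three carbons.
(D) has a primary amide (-C(=O)NH2) but the amide nitrogen has H2 and only one carbon neighbour.
So the answer is (A).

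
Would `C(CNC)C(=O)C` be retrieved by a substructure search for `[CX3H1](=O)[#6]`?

The pattern [CX3H1](=O)[#6] describes an sp2 carbon with one H, double-bonded to O and single-bonded to carbon — an aldehyde.
The closest candidate here is an acetyl/ketone group (-C(=O)CH3), but the carbonyl carbon has H0 (two carbon neighbours), not H1. No other fragment satisfies the full query, so there is no match.

No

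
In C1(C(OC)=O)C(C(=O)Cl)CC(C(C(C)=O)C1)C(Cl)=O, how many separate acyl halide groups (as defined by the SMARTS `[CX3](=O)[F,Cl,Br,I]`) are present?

2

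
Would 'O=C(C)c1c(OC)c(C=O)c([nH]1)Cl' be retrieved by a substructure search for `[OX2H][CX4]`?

The pattern [OX2H][CX4] describes a hydroxyl oxygen bound to an sp3 (X4) carbon — an aliphatic alcohol.
The closest candidate here is a methoxy ether (-OCH3), but the oxygen has H0 (ether), not H1. No other fragment satisfies the full query, so there is no match.

No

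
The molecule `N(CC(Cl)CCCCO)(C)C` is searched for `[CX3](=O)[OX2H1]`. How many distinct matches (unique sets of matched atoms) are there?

0

[CX3](=O)[OX2H1] is the SMARTS for a carboxylic acid: an sp2 carbon double-bonded to O and single-bonded to an -OH oxygen.
No fragment in the molecule satisfies every constraint, giving 0 matches.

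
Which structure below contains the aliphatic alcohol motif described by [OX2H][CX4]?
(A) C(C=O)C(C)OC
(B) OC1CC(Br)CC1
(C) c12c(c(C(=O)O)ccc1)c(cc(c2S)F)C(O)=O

[OX2H][CX4] describes a hydroxyl oxygen bound to an sp3 (X4) carbon (an aliphatic alcohol).
(A) has a methoxy ether (-OCH3) but the oxygen has H0 (ether), not H1.
(B) contains a hydroxyl group (-OH), which satisfies every atom and bond constraint.
(C) has a carboxylic acid group (-C(=O)OH) but the -OH is on a CX3 carbonyl carbon, not a CX4 carbon.
So the answer is (B).

B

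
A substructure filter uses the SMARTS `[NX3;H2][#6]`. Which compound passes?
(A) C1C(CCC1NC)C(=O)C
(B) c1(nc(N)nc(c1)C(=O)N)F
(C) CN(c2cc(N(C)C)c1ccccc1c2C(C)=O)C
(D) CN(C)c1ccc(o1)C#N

B

[NX3;H2][#6] describes a trivalent nitrogen with two H attached to carbon (a primary amine).
(A) has an N-methylamino group (-NHCH3) but the nitrogen bears two carbons and only one H (H1), not H2.
(B) contains a primary amino group (-NH2), which satisfies every atom and bond constraint.
(C) has a dimethylamino group (-N(CH3)2) but the nitrogen has H0, not H2.
(D) has a dimethylamino group (-N(CH3)2) but the nitrogen has H0, not H2.
So the answer is (B).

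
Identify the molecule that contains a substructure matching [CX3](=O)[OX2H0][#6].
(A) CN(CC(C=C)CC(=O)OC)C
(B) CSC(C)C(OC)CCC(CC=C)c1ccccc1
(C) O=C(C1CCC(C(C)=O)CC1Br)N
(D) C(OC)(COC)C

[CX3](=O)[OX2H0][#6] describes a carbonyl carbon bonded to an oxygen that is itself bonded to carbon (no H on that O) (an ester).
(A) contains a methyl-ester group (-C(=O)OCH3), which satisfies every atom and bond constraint.
(B) has a methoxy ether (-OCH3) but the ether oxygen is not adjacent to a C=O carbon.
(C) has a primary amide (-C(=O)NH2) but the carbonyl is bonded to N, not to an O-C linkage.
(D) has a methoxy ether (-OCH3) but the ether oxygen is not adjacent to a C=O carbon.
So the answer is (A).

A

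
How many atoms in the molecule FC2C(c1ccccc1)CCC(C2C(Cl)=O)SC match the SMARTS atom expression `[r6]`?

12

The query [r6] means: r6 matches atoms in a six-membered ring.
Check the 18 heavy atoms by environment: 6× C (in 6-ring) → match; 6× c (aromatic, in 6-ring) → match; 1× F (acyclic) → no; 2× C (acyclic) → no; 1× O (acyclic) → no; 1× Cl (acyclic) → no; 1× S (acyclic) → no.
Summing the matching environments: 6 + 6 = 12 matching atoms.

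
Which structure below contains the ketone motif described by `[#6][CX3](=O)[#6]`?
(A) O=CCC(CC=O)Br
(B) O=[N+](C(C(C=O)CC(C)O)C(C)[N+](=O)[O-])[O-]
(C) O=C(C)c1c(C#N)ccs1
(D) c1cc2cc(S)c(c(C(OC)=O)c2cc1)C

[#6][CX3](=O)[#6] describes a carbonyl carbon (no H) flanked by two carbons (a ketone).
(A) has an aldehyde (-CHO) but the carbonyl carbon has H1, so it is not flanked by two carbons.
(B) has an aldehyde (-CHO) but the carbonyl carbon has H1, so it is not flanked by two carbons.
(C) contains an acetyl/ketone group (-C(=O)CH3), which satisfies every atom and bond constraint.
(D) has a methyl-ester group (-C(=O)OCH3) but one neighbour of the carbonyl carbon is O, not C.
So the answer is (C).

C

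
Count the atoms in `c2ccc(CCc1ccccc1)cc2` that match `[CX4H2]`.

2

The query [CX4H2] means: sp3 carbon (X4) with exactly two hydrogens.
Check the 14 heavy atoms by environment: 2× C (H2, X4) → match; 2× c (aromatic, H0, X3) → no; 10× c (aromatic, H1, X3) → no.
That gives 2 matching atoms.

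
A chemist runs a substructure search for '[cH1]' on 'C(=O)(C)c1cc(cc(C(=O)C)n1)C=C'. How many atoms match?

2

The query [cH1] means: aromatic carbon bearing exactly one hydrogen.
Check the 14 heavy atoms by environment: 1× n (aromatic, H0) → no; 3× c (aromatic, H0) → no; 2× c (aromatic, H1) → match; 2× C (H0) → no; 2× O (H0) → no; 2× C (H3) → no; 1× C (H1) → no; 1× C (H2) → no.
That gives 2 matching atoms.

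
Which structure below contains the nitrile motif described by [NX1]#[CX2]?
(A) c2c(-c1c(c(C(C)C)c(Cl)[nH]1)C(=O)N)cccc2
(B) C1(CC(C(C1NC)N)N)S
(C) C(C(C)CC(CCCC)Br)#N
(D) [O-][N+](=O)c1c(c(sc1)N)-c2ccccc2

[NX1]#[CX2] describes a nitrogen triple-bonded to a two-connected carbon (a nitrile).
(A) has a primary amide (-C(=O)NH2) but the nitrogen is NX3, not NX1.
(B) has a primary amino group (-NH2) but the nitrogen is NX3 (three connections), not NX1 triple-bonded.
(C) contains a nitrile (-C#N), which satisfies every atom and bond constraint.
(D) has a nitro group (-[N+](=O)[O-]) but there is no C#N triple bond.
So the answer is (C).

C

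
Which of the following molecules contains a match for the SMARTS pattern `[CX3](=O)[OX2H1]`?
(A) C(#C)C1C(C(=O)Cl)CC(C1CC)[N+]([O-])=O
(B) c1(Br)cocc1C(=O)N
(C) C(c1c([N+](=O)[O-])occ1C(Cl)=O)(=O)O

[CX3](=O)[OX2H1] describes an sp2 carbon double-bonded to O and single-bonded to an -OH oxygen (a carboxylic acid).
(A) has an acyl chloride (-C(=O)Cl) but the carbonyl is bonded to Cl, not to an -OH oxygen.
(B) has a primary amide (-C(=O)NH2) but the carbonyl is bonded to N, not to an -OH oxygen.
(C) contains a carboxylic acid group (-C(=O)OH), which satisfies every atom and bond constraint.
So the answer is (C).

C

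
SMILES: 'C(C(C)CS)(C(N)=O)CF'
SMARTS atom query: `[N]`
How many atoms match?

Check the 10 heavy atoms by environment: 6× C → no; 1× F → no; 1× S → no; 1× O → no; 1× N → match.
That gives 1 matching atom.

1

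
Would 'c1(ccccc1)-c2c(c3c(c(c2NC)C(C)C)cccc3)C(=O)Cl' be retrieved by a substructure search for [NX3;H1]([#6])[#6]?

Yes

The pattern [NX3;H1]([#6])[#6] describes a trivalent nitrogen with one H, bonded to two carbons — a secondary amine.
The molecule carries an N-methylamino group (-NHCH3), whose atoms satisfy every constraint of the query, so the pattern matches.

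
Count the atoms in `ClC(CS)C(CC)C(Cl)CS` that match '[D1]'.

5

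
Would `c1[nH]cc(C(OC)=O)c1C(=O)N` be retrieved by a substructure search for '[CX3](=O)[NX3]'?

Yes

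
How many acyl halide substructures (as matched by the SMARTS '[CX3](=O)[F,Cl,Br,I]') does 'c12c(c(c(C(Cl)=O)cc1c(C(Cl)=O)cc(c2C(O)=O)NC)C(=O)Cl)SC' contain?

3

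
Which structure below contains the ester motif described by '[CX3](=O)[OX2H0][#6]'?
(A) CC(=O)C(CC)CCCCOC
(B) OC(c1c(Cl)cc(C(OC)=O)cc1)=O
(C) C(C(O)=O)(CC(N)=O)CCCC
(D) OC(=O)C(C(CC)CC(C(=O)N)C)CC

[CX3](=O)[OX2H0][#6] describes a carbonyl carbon bonded to an oxygen that is itself bonded to carbon (no H on that O) (an ester).
(A) has a methoxy ether (-OCH3) but the ether oxygen is not adjacent to a C=O carbon.
(B) contains a methyl-ester group (-C(=O)OCH3), which satisfies every atom and bond constraint.
(C) has a primary amide (-C(=O)NH2) but the carbonyl is bonded to N, not to an O-C linkage.
(D) has a primary amide (-C(=O)NH2) but the carbonyl is bonded to N, not to an O-C linkage.
So the answer is (B).

B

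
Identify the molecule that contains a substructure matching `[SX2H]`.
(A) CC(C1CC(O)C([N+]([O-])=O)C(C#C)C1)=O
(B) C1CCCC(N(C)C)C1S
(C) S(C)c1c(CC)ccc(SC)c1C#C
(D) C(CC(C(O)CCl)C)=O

[SX2H] describes an aliphatic sulfur with two connections, one being H (a thiol).
(A) has a hydroxyl group (-OH) but it is an -OH, not an -SH.
(B) contains a thiol (-SH), which satisfies every atom and bond constraint.
(C) has a methylthio ether (-SCH3) but the sulfur has H0 (bonded to two carbons), not H1.
(D) has a hydroxyl group (-OH) but it is an -OH, not an -SH.
So the answer is (B).

B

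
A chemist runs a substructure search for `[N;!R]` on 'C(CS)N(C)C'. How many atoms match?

1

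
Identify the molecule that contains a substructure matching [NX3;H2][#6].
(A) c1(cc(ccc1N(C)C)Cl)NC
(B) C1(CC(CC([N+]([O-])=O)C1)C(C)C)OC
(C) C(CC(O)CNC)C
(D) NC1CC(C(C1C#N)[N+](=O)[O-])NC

[NX3;H2][#6] describes a trivalent nitrogen with two H attached to carbon (a primary amine).
(A) has an N-methylamino group (-NHCH3) but the nitrogen bears two carbons and only one H (H1), not H2.
(B) has a nitro group (-[N+](=O)[O-]) but the nitrogen is [N+] with no H, not NX3H2.
(C) has an N-methylamino group (-NHCH3) but the nitrogen bears two carbons and only one H (H1), not H2.
(D) contains a primary amino group (-NH2), which satisfies every atom and bond constraint.
So the answer is (D).

D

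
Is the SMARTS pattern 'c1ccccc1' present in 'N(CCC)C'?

No

The pattern c1ccccc1 describes six aromatic carbons in a ring — a benzene ring.
The closest candidate here is a methyl group (-CH3), but no six-membered all-carbon aromatic ring is present. No other fragment satisfies the full query, so there is no match.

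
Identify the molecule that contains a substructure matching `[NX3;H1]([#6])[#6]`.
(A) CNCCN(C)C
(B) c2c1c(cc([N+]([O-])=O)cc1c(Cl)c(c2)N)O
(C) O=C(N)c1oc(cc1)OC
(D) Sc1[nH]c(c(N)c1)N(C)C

A

[NX3;H1]([#6])[#6] describes a trivalent nitrogen with one H, bonded to two carbons (a secondary amine).
(A) contains an N-methylamino group (-NHCH3), which satisfies every atom and bond constraint.
(B) has a primary amino group (-NH2) but the nitrogen has H2 and only one carbon neighbour.
(C) has a primary amide (-C(=O)NH2) but the -C(=O)NH2 nitrogen has H2, not H1.
(D) has a primary amino group (-NH2) but the nitrogen has H2 and only one carbon neighbour.
So the answer is (A).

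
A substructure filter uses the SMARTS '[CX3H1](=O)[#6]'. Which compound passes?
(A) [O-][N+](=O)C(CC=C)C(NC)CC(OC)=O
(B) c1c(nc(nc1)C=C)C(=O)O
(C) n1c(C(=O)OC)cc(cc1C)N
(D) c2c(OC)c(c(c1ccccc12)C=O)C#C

D

[CX3H1](=O)[#6] describes an sp2 carbon with one H, double-bonded to O and single-bonded to carbon (an aldehyde).
(A) has a methyl-ester group (-C(=O)OCH3) but the carbonyl carbon has H0, not H1.
(B) has a carboxylic acid group (-C(=O)OH) but the carbonyl carbon has H0 and is bonded to O, not H1.
(C) has a methyl-ester group (-C(=O)OCH3) but the carbonyl carbon has H0, not H1.
(D) contains an aldehyde (-CHO), which satisfies every atom and bond constraint.
So the answer is (D).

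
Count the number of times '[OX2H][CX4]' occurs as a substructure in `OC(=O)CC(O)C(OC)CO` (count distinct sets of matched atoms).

[OX2H][CX4] is the SMARTS for an aliphatic alcohol: a hydroxyl oxygen bound to an sp3 (X4) carbon.
The molecule carries 2 separate instances of a hydroxyl group (-OH) meeting every constraint; each maps to a distinct set of atoms, giving 2 matches.

2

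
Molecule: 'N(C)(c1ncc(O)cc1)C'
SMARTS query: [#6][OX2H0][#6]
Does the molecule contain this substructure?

No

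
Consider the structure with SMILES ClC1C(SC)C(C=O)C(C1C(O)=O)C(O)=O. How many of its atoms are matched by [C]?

The query [C] means: uppercase C matches aliphatic (non-aromatic) carbon only.
Check the 16 heavy atoms by environment: 9× C → match; 1× Cl → no; 5× O → no; 1× S → no.
That gives 9 matching atoms.

9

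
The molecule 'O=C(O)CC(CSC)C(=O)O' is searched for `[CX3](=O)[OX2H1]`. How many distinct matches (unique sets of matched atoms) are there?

[CX3](=O)[OX2H1] is the SMARTS for a carboxylic acid: an sp2 carbon double-bonded to O and single-bonded to an -OH oxygen.
The molecule carries 2 separate instances of a carboxylic acid group (-C(=O)OH) meeting every constraint; each maps to a distinct set of atoms, giving 2 matches.

2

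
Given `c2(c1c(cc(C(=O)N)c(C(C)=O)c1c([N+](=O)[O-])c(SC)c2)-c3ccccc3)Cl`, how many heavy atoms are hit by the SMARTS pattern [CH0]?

2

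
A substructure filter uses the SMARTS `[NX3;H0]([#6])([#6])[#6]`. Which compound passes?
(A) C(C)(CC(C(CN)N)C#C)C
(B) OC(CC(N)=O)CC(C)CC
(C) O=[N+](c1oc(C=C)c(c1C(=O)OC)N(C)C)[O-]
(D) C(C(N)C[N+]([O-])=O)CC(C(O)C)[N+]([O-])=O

C

[NX3;H0]([#6])([#6])[#6] describes a trivalent nitrogen with no H, bonded to three carbons (a tertiary amine).
(A) has a primary amino group (-NH2) but the nitrogen has H2, not H0 with three carbons.
(B) has a primary amide (-C(=O)NH2) but the amide nitrogen has H2 and only one carbon neighbour.
(C) contains a dimethylamino group (-N(CH3)2), which satisfies every atom and bond constraint.
(D) has a primary amino group (-NH2) but the nitrogen has H2, not H0 with three carbons.
So the answer is (C).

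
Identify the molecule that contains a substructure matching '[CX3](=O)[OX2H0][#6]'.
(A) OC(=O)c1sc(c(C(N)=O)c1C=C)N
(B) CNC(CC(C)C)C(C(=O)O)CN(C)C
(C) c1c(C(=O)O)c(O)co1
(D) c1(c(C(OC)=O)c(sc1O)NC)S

D

[CX3](=O)[OX2H0][#6] describes a carbonyl carbon bonded to an oxygen that is itself bonded to carbon (no H on that O) (an ester).
(A) has a primary amide (-C(=O)NH2) but the carbonyl is bonded to N, not to an O-C linkage.
(B) has a carboxylic acid group (-C(=O)OH) but the singly-bonded O carries H (OX2H1, not H0).
(C) has a carboxylic acid group (-C(=O)OH) but the singly-bonded O carries H (OX2H1, not H0).
(D) contains a methyl-ester group (-C(=O)OCH3), which satisfies every atom and bond constraint.
So the answer is (D).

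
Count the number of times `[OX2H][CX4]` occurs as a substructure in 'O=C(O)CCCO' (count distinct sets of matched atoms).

[OX2H][CX4] is the SMARTS for an aliphatic alcohol: a hydroxyl oxygen bound to an sp3 (X4) carbon.
Exactly one fragment in the molecule meets all constraints, giving 1 match.

1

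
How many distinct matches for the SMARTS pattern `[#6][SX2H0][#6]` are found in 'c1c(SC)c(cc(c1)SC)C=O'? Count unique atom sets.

2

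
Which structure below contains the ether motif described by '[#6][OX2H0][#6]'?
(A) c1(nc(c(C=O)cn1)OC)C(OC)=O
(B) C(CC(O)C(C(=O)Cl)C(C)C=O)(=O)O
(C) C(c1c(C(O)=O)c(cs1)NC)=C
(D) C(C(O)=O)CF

[#6][OX2H0][#6] describes an aliphatic oxygen bridging two carbons with no H on the oxygen (an ether).
(A) contains a methoxy ether (-OCH3), which satisfies every atom and bond constraint.
(B) has a hydroxyl group (-OH) but the oxygen has H1, not H0 bridging two carbons.
(C) has a carboxylic acid group (-C(=O)OH) but the -OH oxygen has H1; the =O is OX1, not OX2.
(D) has a carboxylic acid group (-C(=O)OH) but the -OH oxygen has H1; the =O is OX1, not OX2.
So the answer is (A).

A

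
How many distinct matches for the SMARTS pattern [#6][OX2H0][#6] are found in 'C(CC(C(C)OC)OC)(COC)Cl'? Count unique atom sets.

3

[#6][OX2H0][#6] is the SMARTS for an ether: an aliphatic oxygen bridging two carbons with no H on the oxygen.
The molecule carries 3 separate instances of a methoxy ether (-OCH3) meeting every constraint; each maps to a distinct set of atoms, giving 3 matches.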